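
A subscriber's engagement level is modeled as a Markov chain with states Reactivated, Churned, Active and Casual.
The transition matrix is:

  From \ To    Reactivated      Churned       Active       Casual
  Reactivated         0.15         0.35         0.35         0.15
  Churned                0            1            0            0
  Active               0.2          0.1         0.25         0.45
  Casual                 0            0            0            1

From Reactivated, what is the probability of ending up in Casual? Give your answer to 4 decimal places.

0.4758

Let h(s) be the probability of absorption at Casual starting from transient state s. Then h(Casual) = 1 and h(Churned) = 0. By first-step analysis:
h(Reactivated) = 0.15·h(Reactivated) + 0.35·0 + 0.35·h(Active) + 0.15·1
h(Active) = 0.2·h(Reactivated) + 0.1·0 + 0.25·h(Active) + 0.45·1
Solving: h(Reactivated) = 0.4758, h(Active) = 0.7269.
Starting from Reactivated, the probability is 0.4758.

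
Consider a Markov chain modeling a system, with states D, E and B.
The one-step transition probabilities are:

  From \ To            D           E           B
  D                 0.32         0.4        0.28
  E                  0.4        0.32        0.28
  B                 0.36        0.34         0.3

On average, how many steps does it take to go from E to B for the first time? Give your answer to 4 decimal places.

3.5714

Let t(s) be the expected number of steps to first reach B from state s, with t(B) = 0. Conditioning on the first step:
t(D) = 1 + 0.32·t(D) + 0.4·t(E)
t(E) = 1 + 0.4·t(D) + 0.32·t(E)
Solving: t(D) = 3.5714, t(E) = 3.5714.
Expected steps from E to B: 3.5714.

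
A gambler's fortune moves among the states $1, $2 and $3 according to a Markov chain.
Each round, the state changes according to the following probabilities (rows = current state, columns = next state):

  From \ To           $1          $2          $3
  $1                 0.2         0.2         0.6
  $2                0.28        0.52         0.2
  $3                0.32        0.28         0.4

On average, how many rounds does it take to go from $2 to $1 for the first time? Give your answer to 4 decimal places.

3.4483

Let t(s) be the expected number of rounds to first reach $1 from state s, with t($1) = 0. Conditioning on the first round:
t($2) = 1 + 0.52·t($2) + 0.2·t($3)
t($3) = 1 + 0.28·t($2) + 0.4·t($3)
Solving: t($2) = 3.4483, t($3) = 3.2759.
Expected rounds from $2 to $1: 3.4483.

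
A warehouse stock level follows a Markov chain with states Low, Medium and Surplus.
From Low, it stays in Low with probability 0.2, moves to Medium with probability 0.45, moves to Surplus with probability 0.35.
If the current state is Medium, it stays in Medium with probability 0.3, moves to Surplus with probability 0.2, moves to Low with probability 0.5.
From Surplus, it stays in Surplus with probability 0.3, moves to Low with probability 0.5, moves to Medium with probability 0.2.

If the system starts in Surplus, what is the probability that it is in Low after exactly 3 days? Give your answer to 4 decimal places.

0.3950

Propagate the distribution vector 3 days from Surplus.
After 0 days: (0.0000, 0.0000, 1.0000)
After 1 day: (0.5000, 0.2000, 0.3000)
After 2 days: (0.3500, 0.3450, 0.3050)
After 3 days: (0.3950, 0.3220, 0.2830)
P(in Low after 3 days) = 0.3950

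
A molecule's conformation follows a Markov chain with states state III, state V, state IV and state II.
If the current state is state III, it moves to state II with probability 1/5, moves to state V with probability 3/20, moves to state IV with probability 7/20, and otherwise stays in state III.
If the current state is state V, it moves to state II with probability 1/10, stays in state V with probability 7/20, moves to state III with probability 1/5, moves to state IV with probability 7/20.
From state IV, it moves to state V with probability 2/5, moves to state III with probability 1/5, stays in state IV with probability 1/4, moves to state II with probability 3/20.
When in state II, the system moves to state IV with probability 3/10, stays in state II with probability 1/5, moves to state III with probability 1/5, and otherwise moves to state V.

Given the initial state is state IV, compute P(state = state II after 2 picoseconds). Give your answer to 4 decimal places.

0.1475

Propagate the distribution vector 2 picoseconds from state IV.
After 0 picoseconds: (0.0000, 0.0000, 1.0000, 0.0000)
After 1 picosecond: (0.2000, 0.4000, 0.2500, 0.1500)
After 2 picoseconds: (0.2200, 0.3150, 0.3175, 0.1475)
P(in state II after 2 picoseconds) = 0.1475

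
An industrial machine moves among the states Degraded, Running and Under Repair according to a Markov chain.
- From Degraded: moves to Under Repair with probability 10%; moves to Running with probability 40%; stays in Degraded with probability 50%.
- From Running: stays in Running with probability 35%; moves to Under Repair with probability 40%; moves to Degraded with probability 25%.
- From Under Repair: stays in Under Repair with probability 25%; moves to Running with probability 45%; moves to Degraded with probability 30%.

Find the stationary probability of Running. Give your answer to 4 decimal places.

0.3932

Let the stationary distribution be π with π = πP and π_1 + π_2 + π_3 = 1.
π_1 = 0.5·π_1 + 0.25·π_2 + 0.3·π_3
π_2 = 0.4·π_1 + 0.35·π_2 + 0.45·π_3
Solving with the normalization constraint gives π = (0.3504, 0.3932, 0.2564).
So the stationary probability of Running is 0.3932.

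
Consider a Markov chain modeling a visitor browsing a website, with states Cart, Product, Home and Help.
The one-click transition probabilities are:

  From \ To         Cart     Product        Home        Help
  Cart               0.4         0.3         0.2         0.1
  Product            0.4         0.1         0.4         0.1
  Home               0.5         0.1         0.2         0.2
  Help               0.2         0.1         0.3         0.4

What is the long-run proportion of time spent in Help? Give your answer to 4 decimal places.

Let the stationary distribution be π with π = πP and π_1 + π_2 + π_3 + π_4 = 1.
π_1 = 0.4·π_1 + 0.4·π_2 + 0.5·π_3 + 0.2·π_4
π_2 = 0.3·π_1 + 0.1·π_2 + 0.1·π_3 + 0.1·π_4
π_3 = 0.2·π_1 + 0.4·π_2 + 0.2·π_3 + 0.3·π_4
Solving with the normalization constraint gives π = (0.3895, 0.1779, 0.2535, 0.1791).
So the stationary probability of Help is 0.1791.

0.1791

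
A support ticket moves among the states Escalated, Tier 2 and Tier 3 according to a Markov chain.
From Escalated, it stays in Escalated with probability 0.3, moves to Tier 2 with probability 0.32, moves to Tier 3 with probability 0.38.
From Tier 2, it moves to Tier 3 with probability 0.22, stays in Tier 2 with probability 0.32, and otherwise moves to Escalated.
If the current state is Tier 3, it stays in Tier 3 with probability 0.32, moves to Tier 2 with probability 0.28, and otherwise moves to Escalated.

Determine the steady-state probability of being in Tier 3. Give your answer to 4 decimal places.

Let the stationary distribution be π with π = πP and π_1 + π_2 + π_3 = 1.
π_1 = 0.3·π_1 + 0.46·π_2 + 0.4·π_3
π_2 = 0.32·π_1 + 0.32·π_2 + 0.28·π_3
Solving with the normalization constraint gives π = (0.3804, 0.3075, 0.3121).
So the stationary probability of Tier 3 is 0.3121.

0.3121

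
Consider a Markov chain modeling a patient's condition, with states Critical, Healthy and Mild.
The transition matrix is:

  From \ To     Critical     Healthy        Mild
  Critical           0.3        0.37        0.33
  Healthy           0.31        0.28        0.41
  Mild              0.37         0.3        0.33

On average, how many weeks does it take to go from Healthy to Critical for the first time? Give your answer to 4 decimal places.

Let t(s) be the expected number of weeks to first reach Critical from state s, with t(Critical) = 0. Conditioning on the first week:
t(Healthy) = 1 + 0.28·t(Healthy) + 0.41·t(Mild)
t(Mild) = 1 + 0.3·t(Healthy) + 0.33·t(Mild)
Solving: t(Healthy) = 3.0050, t(Mild) = 2.8381.
Expected weeks from Healthy to Critical: 3.0050.

3.0050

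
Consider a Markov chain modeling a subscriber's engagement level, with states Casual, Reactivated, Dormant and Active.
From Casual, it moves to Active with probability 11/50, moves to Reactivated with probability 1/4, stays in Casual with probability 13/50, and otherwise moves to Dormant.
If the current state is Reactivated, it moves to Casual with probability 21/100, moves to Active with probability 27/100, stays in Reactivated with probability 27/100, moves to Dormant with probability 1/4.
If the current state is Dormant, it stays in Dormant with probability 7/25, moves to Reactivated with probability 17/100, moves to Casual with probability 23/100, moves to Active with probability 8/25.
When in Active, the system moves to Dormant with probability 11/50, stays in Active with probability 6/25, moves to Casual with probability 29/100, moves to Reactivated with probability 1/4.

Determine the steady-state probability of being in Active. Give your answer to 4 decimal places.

0.2624

Let the stationary distribution be π with π = πP and π_1 + π_2 + π_3 + π_4 = 1.
π_1 = 0.26·π_1 + 0.21·π_2 + 0.23·π_3 + 0.29·π_4
π_2 = 0.25·π_1 + 0.27·π_2 + 0.17·π_3 + 0.25·π_4
π_3 = 0.27·π_1 + 0.25·π_2 + 0.28·π_3 + 0.22·π_4
Solving with the normalization constraint gives π = (0.2485, 0.2343, 0.2547, 0.2624).
So the stationary probability of Active is 0.2624.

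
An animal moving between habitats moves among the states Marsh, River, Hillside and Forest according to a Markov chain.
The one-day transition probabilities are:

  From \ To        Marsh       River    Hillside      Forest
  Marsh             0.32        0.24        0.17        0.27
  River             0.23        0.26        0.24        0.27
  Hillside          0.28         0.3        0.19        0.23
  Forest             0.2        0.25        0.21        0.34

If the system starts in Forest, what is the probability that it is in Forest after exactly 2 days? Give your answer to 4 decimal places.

0.2854

Propagate the distribution vector 2 days from Forest.
After 0 days: (0.0000, 0.0000, 0.0000, 1.0000)
After 1 day: (0.2000, 0.2500, 0.2100, 0.3400)
After 2 days: (0.2483, 0.2610, 0.2053, 0.2854)
P(in Forest after 2 days) = 0.2854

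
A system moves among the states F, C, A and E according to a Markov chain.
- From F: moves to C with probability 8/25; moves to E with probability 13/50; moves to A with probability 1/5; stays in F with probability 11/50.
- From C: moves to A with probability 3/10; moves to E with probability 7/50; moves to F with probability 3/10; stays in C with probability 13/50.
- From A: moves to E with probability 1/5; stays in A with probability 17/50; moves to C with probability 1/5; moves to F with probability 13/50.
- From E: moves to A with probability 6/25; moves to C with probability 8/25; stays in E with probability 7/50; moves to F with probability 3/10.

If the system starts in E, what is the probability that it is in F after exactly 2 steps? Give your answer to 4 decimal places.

0.2664

Propagate the distribution vector 2 steps from E.
After 0 steps: (0.0000, 0.0000, 0.0000, 1.0000)
After 1 step: (0.3000, 0.3200, 0.2400, 0.1400)
After 2 steps: (0.2664, 0.2720, 0.2712, 0.1904)
P(in F after 2 steps) = 0.2664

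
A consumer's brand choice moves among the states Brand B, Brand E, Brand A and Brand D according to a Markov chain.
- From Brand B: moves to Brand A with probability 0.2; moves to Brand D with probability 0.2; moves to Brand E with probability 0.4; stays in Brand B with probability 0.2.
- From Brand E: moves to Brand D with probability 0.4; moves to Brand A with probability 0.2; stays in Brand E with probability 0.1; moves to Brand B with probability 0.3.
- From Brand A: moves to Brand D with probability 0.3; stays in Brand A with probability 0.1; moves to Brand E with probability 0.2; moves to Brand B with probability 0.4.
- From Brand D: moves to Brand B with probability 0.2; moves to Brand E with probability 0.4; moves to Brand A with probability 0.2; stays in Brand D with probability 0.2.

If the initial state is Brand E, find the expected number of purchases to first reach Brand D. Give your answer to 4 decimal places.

Let t(s) be the expected number of purchases to first reach Brand D from state s, with t(Brand D) = 0. Conditioning on the first purchase:
t(Brand B) = 1 + 0.2·t(Brand B) + 0.4·t(Brand E) + 0.2·t(Brand A)
t(Brand E) = 1 + 0.3·t(Brand B) + 0.1·t(Brand E) + 0.2·t(Brand A)
t(Brand A) = 1 + 0.4·t(Brand B) + 0.2·t(Brand E) + 0.1·t(Brand A)
Solving: t(Brand B) = 3.6480, t(Brand E) = 3.0867, t(Brand A) = 3.4184.
Expected purchases from Brand E to Brand D: 3.0867.

3.0867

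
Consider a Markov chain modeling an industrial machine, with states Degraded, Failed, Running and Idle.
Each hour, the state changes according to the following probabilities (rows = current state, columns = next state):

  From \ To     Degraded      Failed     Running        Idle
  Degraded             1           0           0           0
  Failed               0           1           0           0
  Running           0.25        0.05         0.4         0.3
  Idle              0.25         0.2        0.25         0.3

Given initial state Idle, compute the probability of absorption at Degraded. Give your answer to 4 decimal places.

Let h(s) be the probability of absorption at Degraded starting from transient state s. Then h(Degraded) = 1 and h(Failed) = 0. By first-step analysis:
h(Running) = 0.25·1 + 0.05·0 + 0.4·h(Running) + 0.3·h(Idle)
h(Idle) = 0.25·1 + 0.2·0 + 0.25·h(Running) + 0.3·h(Idle)
Solving: h(Running) = 0.7246, h(Idle) = 0.6159.
Starting from Idle, the probability is 0.6159.

0.6159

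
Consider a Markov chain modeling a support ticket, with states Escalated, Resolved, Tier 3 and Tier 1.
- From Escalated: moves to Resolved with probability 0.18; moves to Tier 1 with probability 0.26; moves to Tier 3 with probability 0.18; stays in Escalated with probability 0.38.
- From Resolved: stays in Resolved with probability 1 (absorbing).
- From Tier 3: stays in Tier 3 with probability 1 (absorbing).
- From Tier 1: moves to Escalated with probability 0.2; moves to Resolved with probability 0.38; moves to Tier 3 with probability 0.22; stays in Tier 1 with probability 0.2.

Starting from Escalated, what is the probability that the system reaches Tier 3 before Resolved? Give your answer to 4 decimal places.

0.4532

Let h(s) be the probability of absorption at Tier 3 starting from transient state s. Then h(Tier 3) = 1 and h(Resolved) = 0. By first-step analysis:
h(Escalated) = 0.38·h(Escalated) + 0.18·0 + 0.18·1 + 0.26·h(Tier 1)
h(Tier 1) = 0.2·h(Escalated) + 0.38·0 + 0.22·1 + 0.2·h(Tier 1)
Solving: h(Escalated) = 0.4532, h(Tier 1) = 0.3883.
Starting from Escalated, the probability is 0.4532.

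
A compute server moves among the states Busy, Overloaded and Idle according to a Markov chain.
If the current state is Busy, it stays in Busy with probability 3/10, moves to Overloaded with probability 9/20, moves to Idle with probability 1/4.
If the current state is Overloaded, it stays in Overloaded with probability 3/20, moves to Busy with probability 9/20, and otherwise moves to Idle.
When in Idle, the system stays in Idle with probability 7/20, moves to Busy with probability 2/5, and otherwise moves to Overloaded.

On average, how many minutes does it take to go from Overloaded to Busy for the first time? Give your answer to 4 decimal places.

Let t(s) be the expected number of minutes to first reach Busy from state s, with t(Busy) = 0. Conditioning on the first minute:
t(Overloaded) = 1 + 0.15·t(Overloaded) + 0.4·t(Idle)
t(Idle) = 1 + 0.25·t(Overloaded) + 0.35·t(Idle)
Solving: t(Overloaded) = 2.3204, t(Idle) = 2.4309.
Expected minutes from Overloaded to Busy: 2.3204.

2.3204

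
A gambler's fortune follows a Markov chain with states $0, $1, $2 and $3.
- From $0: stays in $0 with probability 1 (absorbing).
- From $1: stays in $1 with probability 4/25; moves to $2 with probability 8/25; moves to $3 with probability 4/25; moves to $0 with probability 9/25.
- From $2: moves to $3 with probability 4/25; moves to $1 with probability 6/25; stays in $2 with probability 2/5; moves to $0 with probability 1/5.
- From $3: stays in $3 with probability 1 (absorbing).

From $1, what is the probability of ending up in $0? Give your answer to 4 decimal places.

0.6554

Let h(s) be the probability of absorption at $0 starting from transient state s. Then h($0) = 1 and h($3) = 0. By first-step analysis:
h($1) = 0.36·1 + 0.16·h($1) + 0.32·h($2) + 0.16·0
h($2) = 0.2·1 + 0.24·h($1) + 0.4·h($2) + 0.16·0
Solving: h($1) = 0.6554, h($2) = 0.5955.
Starting from $1, the probability is 0.6554.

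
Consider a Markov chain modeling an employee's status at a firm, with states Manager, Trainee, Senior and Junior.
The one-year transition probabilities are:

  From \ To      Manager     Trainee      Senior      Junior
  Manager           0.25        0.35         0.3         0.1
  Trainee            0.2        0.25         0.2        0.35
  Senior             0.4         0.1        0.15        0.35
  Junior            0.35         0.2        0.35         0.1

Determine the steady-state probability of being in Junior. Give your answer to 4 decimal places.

Let the stationary distribution be π with π = πP and π_1 + π_2 + π_3 + π_4 = 1.
π_1 = 0.25·π_1 + 0.2·π_2 + 0.4·π_3 + 0.35·π_4
π_2 = 0.35·π_1 + 0.25·π_2 + 0.1·π_3 + 0.2·π_4
π_3 = 0.3·π_1 + 0.2·π_2 + 0.15·π_3 + 0.35·π_4
Solving with the normalization constraint gives π = (0.2980, 0.2312, 0.2503, 0.2204).
So the stationary probability of Junior is 0.2204.

0.2204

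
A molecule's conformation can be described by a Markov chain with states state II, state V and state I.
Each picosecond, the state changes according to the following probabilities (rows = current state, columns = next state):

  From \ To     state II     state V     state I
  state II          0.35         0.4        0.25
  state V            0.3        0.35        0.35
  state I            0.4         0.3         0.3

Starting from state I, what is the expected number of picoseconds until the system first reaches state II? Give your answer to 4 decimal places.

2.7143

Let t(s) be the expected number of picoseconds to first reach state II from state s, with t(state II) = 0. Conditioning on the first picosecond:
t(state V) = 1 + 0.35·t(state V) + 0.35·t(state I)
t(state I) = 1 + 0.3·t(state V) + 0.3·t(state I)
Solving: t(state V) = 3.0000, t(state I) = 2.7143.
Expected picoseconds from state I to state II: 2.7143.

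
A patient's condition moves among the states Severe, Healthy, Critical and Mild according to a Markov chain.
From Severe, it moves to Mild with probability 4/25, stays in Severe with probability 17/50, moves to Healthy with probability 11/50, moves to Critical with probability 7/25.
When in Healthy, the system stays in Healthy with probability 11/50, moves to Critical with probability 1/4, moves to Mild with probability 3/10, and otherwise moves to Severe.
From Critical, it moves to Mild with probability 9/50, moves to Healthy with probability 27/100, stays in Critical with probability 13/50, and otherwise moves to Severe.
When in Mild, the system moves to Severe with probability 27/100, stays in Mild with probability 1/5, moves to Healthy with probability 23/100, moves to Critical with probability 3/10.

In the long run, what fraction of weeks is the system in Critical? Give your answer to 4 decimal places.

0.2716

Let the stationary distribution be π with π = πP and π_1 + π_2 + π_3 + π_4 = 1.
π_1 = 0.34·π_1 + 0.23·π_2 + 0.29·π_3 + 0.27·π_4
π_2 = 0.22·π_1 + 0.22·π_2 + 0.27·π_3 + 0.23·π_4
π_3 = 0.28·π_1 + 0.25·π_2 + 0.26·π_3 + 0.3·π_4
Solving with the normalization constraint gives π = (0.2860, 0.2356, 0.2716, 0.2067).
So the stationary probability of Critical is 0.2716.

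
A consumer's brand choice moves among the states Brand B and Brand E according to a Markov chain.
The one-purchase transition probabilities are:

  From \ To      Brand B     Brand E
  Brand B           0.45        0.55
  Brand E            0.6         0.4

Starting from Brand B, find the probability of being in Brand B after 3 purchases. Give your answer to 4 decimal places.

Propagate the distribution vector 3 purchases from Brand B.
After 0 purchases: (1.0000, 0.0000)
After 1 purchase: (0.4500, 0.5500)
After 2 purchases: (0.5325, 0.4675)
After 3 purchases: (0.5201, 0.4799)
P(in Brand B after 3 purchases) = 0.5201

0.5201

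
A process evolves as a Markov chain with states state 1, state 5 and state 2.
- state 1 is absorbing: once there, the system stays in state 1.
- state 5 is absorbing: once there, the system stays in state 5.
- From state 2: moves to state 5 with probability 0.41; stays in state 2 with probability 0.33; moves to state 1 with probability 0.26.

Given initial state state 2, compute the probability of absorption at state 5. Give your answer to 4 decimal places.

Let h(s) be the probability of absorption at state 5 starting from transient state s. Then h(state 5) = 1 and h(state 1) = 0. By first-step analysis:
h(state 2) = 0.26·0 + 0.41·1 + 0.33·h(state 2)
Solving: h(state 2) = 0.6119.
Starting from state 2, the probability is 0.6119.

0.6119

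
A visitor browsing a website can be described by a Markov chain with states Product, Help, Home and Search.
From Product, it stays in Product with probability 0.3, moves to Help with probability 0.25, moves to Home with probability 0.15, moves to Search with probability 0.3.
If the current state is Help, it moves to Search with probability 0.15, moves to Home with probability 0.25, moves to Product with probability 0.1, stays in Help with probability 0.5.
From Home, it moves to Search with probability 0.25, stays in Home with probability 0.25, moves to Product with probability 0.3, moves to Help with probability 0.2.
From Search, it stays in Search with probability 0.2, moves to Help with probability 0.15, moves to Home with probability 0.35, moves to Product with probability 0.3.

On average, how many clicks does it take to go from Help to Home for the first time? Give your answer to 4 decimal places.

3.9782

Let t(s) be the expected number of clicks to first reach Home from state s, with t(Home) = 0. Conditioning on the first click:
t(Product) = 1 + 0.3·t(Product) + 0.25·t(Help) + 0.3·t(Search)
t(Help) = 1 + 0.1·t(Product) + 0.5·t(Help) + 0.15·t(Search)
t(Search) = 1 + 0.3·t(Product) + 0.15·t(Help) + 0.2·t(Search)
Solving: t(Product) = 4.4142, t(Help) = 3.9782, t(Search) = 3.6512.
Expected clicks from Help to Home: 3.9782.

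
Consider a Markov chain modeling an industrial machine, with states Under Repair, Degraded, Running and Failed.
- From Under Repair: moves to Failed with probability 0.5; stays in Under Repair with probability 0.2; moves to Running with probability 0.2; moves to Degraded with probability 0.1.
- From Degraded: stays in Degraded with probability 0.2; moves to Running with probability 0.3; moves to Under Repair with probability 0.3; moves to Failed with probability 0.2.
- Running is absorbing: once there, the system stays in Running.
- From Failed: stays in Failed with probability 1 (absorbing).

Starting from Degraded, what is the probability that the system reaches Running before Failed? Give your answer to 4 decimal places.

0.4918

Let h(s) be the probability of absorption at Running starting from transient state s. Then h(Running) = 1 and h(Failed) = 0. By first-step analysis:
h(Under Repair) = 0.2·h(Under Repair) + 0.1·h(Degraded) + 0.2·1 + 0.5·0
h(Degraded) = 0.3·h(Under Repair) + 0.2·h(Degraded) + 0.3·1 + 0.2·0
Solving: h(Under Repair) = 0.3115, h(Degraded) = 0.4918.
Starting from Degraded, the probability is 0.4918.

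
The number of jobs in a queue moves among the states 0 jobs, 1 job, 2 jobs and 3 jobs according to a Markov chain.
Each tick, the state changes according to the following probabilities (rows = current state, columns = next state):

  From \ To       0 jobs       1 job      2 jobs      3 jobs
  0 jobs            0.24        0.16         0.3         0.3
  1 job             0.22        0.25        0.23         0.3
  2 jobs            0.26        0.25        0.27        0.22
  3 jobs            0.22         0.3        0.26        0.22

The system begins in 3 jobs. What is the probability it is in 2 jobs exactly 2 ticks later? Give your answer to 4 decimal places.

0.2624

Propagate the distribution vector 2 ticks from 3 jobs.
After 0 ticks: (0.0000, 0.0000, 0.0000, 1.0000)
After 1 tick: (0.2200, 0.3000, 0.2600, 0.2200)
After 2 ticks: (0.2348, 0.2412, 0.2624, 0.2616)
P(in 2 jobs after 2 ticks) = 0.2624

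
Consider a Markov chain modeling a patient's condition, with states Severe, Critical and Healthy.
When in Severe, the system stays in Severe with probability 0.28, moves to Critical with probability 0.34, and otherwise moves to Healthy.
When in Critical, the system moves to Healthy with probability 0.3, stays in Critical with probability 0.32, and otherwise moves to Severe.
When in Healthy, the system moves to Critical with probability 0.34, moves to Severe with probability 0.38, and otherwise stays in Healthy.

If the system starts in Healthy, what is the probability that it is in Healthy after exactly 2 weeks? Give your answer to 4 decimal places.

0.3248

Sum over the intermediate state after 1 week:
P = P(Healthy→Severe)·P(Severe→Healthy) + P(Healthy→Critical)·P(Critical→Healthy) + P(Healthy→Healthy)·P(Healthy→Healthy)
  = 0.38×0.38 + 0.34×0.3 + 0.28×0.28
  = 0.1444 + 0.1020 + 0.0784 = 0.3248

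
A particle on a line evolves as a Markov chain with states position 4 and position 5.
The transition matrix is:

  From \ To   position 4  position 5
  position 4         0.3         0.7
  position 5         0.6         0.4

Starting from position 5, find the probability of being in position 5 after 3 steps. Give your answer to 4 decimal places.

0.5260

Propagate the distribution vector 3 steps from position 5.
After 0 steps: (0.0000, 1.0000)
After 1 step: (0.6000, 0.4000)
After 2 steps: (0.4200, 0.5800)
After 3 steps: (0.4740, 0.5260)
P(in position 5 after 3 steps) = 0.5260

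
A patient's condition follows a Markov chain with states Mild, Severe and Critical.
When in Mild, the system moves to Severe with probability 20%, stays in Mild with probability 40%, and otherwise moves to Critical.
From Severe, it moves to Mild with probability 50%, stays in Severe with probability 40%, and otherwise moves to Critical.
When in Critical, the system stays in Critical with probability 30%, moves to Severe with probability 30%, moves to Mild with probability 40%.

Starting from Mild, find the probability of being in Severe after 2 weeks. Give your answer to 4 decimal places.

Sum over the intermediate state after 1 week:
P = P(Mild→Mild)·P(Mild→Severe) + P(Mild→Severe)·P(Severe→Severe) + P(Mild→Critical)·P(Critical→Severe)
  = 0.4×0.2 + 0.2×0.4 + 0.4×0.3
  = 0.0800 + 0.0800 + 0.1200 = 0.2800

0.2800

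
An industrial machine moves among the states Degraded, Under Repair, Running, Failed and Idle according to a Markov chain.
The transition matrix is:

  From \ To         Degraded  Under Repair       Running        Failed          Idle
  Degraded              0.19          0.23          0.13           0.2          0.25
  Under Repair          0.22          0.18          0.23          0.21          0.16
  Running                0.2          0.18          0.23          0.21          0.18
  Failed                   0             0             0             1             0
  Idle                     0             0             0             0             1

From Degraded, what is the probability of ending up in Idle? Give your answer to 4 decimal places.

0.5183

Let h(s) be the probability of absorption at Idle starting from transient state s. Then h(Idle) = 1 and h(Failed) = 0. By first-step analysis:
h(Degraded) = 0.19·h(Degraded) + 0.23·h(Under Repair) + 0.13·h(Running) + 0.2·0 + 0.25·1
h(Under Repair) = 0.22·h(Degraded) + 0.18·h(Under Repair) + 0.23·h(Running) + 0.21·0 + 0.16·1
h(Running) = 0.2·h(Degraded) + 0.18·h(Under Repair) + 0.23·h(Running) + 0.21·0 + 0.18·1
Solving: h(Degraded) = 0.5183, h(Under Repair) = 0.4682, h(Running) = 0.4778.
Starting from Degraded, the probability is 0.5183.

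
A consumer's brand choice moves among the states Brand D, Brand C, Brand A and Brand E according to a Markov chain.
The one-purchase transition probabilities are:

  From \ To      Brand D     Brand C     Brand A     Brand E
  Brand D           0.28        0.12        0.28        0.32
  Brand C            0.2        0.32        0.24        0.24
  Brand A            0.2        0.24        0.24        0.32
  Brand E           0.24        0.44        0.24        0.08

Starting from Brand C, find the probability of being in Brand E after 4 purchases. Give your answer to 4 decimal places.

Propagate the distribution vector 4 purchases from Brand C.
After 0 purchases: (0.0000, 1.0000, 0.0000, 0.0000)
After 1 purchase: (0.2000, 0.3200, 0.2400, 0.2400)
After 2 purchases: (0.2256, 0.2896, 0.2480, 0.2368)
After 3 purchases: (0.2275, 0.2835, 0.2490, 0.2400)
After 4 purchases: (0.2278, 0.2834, 0.2491, 0.2397)
P(in Brand E after 4 purchases) = 0.2397

0.2397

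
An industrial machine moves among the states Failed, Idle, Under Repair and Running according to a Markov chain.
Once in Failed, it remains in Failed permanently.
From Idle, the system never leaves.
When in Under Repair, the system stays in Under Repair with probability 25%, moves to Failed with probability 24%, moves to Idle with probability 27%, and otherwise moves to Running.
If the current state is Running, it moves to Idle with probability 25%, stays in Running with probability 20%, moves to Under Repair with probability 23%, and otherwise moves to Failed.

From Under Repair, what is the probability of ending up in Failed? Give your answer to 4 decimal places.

0.4934

Let h(s) be the probability of absorption at Failed starting from transient state s. Then h(Failed) = 1 and h(Idle) = 0. By first-step analysis:
h(Under Repair) = 0.24·1 + 0.27·0 + 0.25·h(Under Repair) + 0.24·h(Running)
h(Running) = 0.32·1 + 0.25·0 + 0.23·h(Under Repair) + 0.2·h(Running)
Solving: h(Under Repair) = 0.4934, h(Running) = 0.5419.
Starting from Under Repair, the probability is 0.4934.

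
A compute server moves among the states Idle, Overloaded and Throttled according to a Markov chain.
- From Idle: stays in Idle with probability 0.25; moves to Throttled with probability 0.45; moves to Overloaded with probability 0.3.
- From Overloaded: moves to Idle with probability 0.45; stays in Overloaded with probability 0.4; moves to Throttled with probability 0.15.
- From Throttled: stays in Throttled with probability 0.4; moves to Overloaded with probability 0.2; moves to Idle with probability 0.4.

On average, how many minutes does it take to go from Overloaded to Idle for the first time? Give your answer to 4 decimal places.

Let t(s) be the expected number of minutes to first reach Idle from state s, with t(Idle) = 0. Conditioning on the first minute:
t(Overloaded) = 1 + 0.4·t(Overloaded) + 0.15·t(Throttled)
t(Throttled) = 1 + 0.2·t(Overloaded) + 0.4·t(Throttled)
Solving: t(Overloaded) = 2.2727, t(Throttled) = 2.4242.
Expected minutes from Overloaded to Idle: 2.2727.

2.2727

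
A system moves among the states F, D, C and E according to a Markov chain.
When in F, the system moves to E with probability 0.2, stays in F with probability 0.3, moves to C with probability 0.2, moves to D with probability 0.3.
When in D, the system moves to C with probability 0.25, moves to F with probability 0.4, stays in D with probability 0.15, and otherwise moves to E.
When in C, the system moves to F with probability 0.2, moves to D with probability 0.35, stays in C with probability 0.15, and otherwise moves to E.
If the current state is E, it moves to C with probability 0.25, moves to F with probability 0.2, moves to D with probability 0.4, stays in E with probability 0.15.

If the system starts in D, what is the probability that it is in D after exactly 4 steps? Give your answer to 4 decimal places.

Propagate the distribution vector 4 steps from D.
After 0 steps: (0.0000, 1.0000, 0.0000, 0.0000)
After 1 step: (0.4000, 0.1500, 0.2500, 0.2000)
After 2 steps: (0.2700, 0.3100, 0.2050, 0.2150)
After 3 steps: (0.2890, 0.2853, 0.2160, 0.2098)
After 4 steps: (0.2860, 0.2890, 0.2140, 0.2111)
P(in D after 4 steps) = 0.2890

0.2890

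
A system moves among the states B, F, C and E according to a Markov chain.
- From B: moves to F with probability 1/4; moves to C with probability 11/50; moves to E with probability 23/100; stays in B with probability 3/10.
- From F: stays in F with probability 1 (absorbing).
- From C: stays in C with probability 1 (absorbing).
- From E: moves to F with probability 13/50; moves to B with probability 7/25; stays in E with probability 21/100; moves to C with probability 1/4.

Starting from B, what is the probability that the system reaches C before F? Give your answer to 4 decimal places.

Let h(s) be the probability of absorption at C starting from transient state s. Then h(C) = 1 and h(F) = 0. By first-step analysis:
h(B) = 0.3·h(B) + 0.25·0 + 0.22·1 + 0.23·h(E)
h(E) = 0.28·h(B) + 0.26·0 + 0.25·1 + 0.21·h(E)
Solving: h(B) = 0.4734, h(E) = 0.4842.
Starting from B, the probability is 0.4734.

0.4734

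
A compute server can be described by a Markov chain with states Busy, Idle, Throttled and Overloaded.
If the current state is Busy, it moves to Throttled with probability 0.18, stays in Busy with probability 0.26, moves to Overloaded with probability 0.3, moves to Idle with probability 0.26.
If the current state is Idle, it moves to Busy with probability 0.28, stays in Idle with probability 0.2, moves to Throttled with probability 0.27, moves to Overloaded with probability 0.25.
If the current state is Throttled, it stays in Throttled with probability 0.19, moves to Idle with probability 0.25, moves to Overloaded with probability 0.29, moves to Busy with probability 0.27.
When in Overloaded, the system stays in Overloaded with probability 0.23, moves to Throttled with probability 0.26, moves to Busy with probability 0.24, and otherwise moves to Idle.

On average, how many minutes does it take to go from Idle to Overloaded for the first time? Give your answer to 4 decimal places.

Let t(s) be the expected number of minutes to first reach Overloaded from state s, with t(Overloaded) = 0. Conditioning on the first minute:
t(Busy) = 1 + 0.26·t(Busy) + 0.26·t(Idle) + 0.18·t(Throttled)
t(Idle) = 1 + 0.28·t(Busy) + 0.2·t(Idle) + 0.27·t(Throttled)
t(Throttled) = 1 + 0.27·t(Busy) + 0.25·t(Idle) + 0.19·t(Throttled)
Solving: t(Busy) = 3.4990, t(Idle) = 3.6669, t(Throttled) = 3.5327.
Expected minutes from Idle to Overloaded: 3.6669.

3.6669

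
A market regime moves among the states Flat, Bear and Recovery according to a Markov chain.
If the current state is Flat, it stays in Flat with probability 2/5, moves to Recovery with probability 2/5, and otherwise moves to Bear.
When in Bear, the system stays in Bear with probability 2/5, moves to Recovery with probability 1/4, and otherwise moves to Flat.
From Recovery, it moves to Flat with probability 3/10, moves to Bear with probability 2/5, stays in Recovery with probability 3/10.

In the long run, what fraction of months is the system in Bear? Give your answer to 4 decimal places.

0.3297

Let the stationary distribution be π with π = πP and π_1 + π_2 + π_3 = 1.
π_1 = 0.4·π_1 + 0.35·π_2 + 0.3·π_3
π_2 = 0.2·π_1 + 0.4·π_2 + 0.4·π_3
Solving with the normalization constraint gives π = (0.3516, 0.3297, 0.3187).
So the stationary probability of Bear is 0.3297.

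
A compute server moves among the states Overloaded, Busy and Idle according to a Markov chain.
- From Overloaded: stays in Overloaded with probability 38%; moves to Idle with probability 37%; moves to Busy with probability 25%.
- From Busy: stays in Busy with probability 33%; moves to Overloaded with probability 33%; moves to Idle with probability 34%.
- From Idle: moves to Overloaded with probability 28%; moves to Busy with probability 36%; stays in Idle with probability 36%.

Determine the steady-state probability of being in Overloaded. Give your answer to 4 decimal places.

0.3286

Let the stationary distribution be π with π = πP and π_1 + π_2 + π_3 = 1.
π_1 = 0.38·π_1 + 0.33·π_2 + 0.28·π_3
π_2 = 0.25·π_1 + 0.33·π_2 + 0.36·π_3
Solving with the normalization constraint gives π = (0.3286, 0.3144, 0.3570).
So the stationary probability of Overloaded is 0.3286.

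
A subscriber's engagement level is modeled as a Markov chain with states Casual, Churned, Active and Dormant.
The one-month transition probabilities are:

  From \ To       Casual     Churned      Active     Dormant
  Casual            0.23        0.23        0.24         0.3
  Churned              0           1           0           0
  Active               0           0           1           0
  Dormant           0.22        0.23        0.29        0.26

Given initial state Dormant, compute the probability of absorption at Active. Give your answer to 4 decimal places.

Let h(s) be the probability of absorption at Active starting from transient state s. Then h(Active) = 1 and h(Churned) = 0. By first-step analysis:
h(Casual) = 0.23·h(Casual) + 0.23·0 + 0.24·1 + 0.3·h(Dormant)
h(Dormant) = 0.22·h(Casual) + 0.23·0 + 0.29·1 + 0.26·h(Dormant)
Solving: h(Casual) = 0.5252, h(Dormant) = 0.5480.
Starting from Dormant, the probability is 0.5480.

0.5480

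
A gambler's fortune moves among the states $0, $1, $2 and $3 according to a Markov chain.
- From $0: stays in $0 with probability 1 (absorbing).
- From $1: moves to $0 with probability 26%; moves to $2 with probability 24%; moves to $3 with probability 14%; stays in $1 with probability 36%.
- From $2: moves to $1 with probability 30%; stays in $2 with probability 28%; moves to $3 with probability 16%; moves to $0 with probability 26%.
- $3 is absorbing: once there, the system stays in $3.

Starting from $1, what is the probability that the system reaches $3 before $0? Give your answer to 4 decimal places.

0.3580

Let h(s) be the probability of absorption at $3 starting from transient state s. Then h($3) = 1 and h($0) = 0. By first-step analysis:
h($1) = 0.26·0 + 0.36·h($1) + 0.24·h($2) + 0.14·1
h($2) = 0.26·0 + 0.3·h($1) + 0.28·h($2) + 0.16·1
Solving: h($1) = 0.3580, h($2) = 0.3714.
Starting from $1, the probability is 0.3580.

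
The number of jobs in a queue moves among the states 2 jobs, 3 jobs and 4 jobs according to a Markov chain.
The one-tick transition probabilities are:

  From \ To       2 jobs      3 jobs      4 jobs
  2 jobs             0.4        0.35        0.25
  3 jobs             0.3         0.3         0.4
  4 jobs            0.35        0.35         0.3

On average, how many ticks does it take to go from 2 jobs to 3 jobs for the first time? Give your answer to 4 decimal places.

2.8571

Let t(s) be the expected number of ticks to first reach 3 jobs from state s, with t(3 jobs) = 0. Conditioning on the first tick:
t(2 jobs) = 1 + 0.4·t(2 jobs) + 0.25·t(4 jobs)
t(4 jobs) = 1 + 0.35·t(2 jobs) + 0.3·t(4 jobs)
Solving: t(2 jobs) = 2.8571, t(4 jobs) = 2.8571.
Expected ticks from 2 jobs to 3 jobs: 2.8571.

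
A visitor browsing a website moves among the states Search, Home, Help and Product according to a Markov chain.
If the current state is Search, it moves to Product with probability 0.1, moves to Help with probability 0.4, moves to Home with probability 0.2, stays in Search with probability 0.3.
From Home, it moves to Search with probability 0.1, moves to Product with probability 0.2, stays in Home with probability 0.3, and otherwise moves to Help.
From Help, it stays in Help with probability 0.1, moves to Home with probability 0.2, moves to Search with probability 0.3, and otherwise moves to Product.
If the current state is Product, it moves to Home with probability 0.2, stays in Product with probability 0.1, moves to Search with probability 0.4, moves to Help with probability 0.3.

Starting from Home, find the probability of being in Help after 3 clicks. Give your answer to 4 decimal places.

0.2970

Propagate the distribution vector 3 clicks from Home.
After 0 clicks: (0.0000, 1.0000, 0.0000, 0.0000)
After 1 click: (0.1000, 0.3000, 0.4000, 0.2000)
After 2 clicks: (0.2600, 0.2300, 0.2600, 0.2500)
After 3 clicks: (0.2790, 0.2230, 0.2970, 0.2010)
P(in Help after 3 clicks) = 0.2970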